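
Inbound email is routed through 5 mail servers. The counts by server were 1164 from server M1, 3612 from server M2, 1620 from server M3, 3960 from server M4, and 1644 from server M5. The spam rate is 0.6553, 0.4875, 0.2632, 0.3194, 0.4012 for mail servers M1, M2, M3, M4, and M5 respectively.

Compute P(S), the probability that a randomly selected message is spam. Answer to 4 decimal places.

P(S) ≈ 0.4062

Total: 1164 + 3612 + 1620 + 3960 + 1644 = 12000.
P(M1) = 1164/12000 = 0.097. P(M2) = 3612/12000 = 0.301. P(M3) = 1620/12000 = 0.135. P(M4) = 3960/12000 = 0.33. P(M5) = 1644/12000 = 0.137.
P(S) = P(S|M1)·P(M1) + P(S|M2)·P(M2) + P(S|M3)·P(M3) + P(S|M4)·P(M4) + P(S|M5)·P(M5)
      = 0.6553·0.097 + 0.4875·0.301 + 0.2632·0.135 + 0.3194·0.33 + 0.4012·0.137
      = 0.0635641 + 0.1467375 + 0.035532 + 0.105402 + 0.0549644 = 0.4062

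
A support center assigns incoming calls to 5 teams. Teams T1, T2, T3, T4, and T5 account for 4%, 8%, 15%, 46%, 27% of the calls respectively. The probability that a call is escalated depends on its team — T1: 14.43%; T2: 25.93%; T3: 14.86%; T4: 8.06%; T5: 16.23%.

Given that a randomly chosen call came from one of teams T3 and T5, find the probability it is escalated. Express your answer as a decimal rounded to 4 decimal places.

P(E|S) ≈ 0.1574

Let S = {T3, T5}.
P(S) = 0.15 + 0.27 = 0.42.
P(E ∩ S) = 0.1486·0.15 + 0.1623·0.27 = 0.02229 + 0.043821 = 0.066111.
P(E | S) = 0.066111 / 0.42 = 0.157407…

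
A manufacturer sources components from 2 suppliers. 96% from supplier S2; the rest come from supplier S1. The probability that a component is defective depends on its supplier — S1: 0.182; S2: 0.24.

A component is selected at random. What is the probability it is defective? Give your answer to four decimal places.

P(S1) = 1 − (0.96) = 0.04.
Using total probability over the partition,
P(D) = P(D|S1)·P(S1) + P(D|S2)·P(S2)
      = 0.182·0.04 + 0.24·0.96
      = 0.00728 + 0.2304 = 0.23768

0.2377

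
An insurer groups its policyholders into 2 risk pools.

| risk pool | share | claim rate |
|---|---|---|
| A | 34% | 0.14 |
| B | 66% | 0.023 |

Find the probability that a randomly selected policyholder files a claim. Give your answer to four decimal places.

P(C) ≈ 0.0628

P(C) = P(C|A)·P(A) + P(C|B)·P(B)
      = 0.14·0.34 + 0.023·0.66
      = 0.0476 + 0.01518 = 0.06278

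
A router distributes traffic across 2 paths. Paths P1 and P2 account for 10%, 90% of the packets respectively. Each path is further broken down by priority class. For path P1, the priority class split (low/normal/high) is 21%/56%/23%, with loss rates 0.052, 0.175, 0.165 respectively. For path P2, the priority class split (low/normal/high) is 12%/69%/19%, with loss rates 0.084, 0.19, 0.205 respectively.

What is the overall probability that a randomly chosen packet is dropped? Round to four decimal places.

P(L|P1) = 0.21·0.052 + 0.56·0.175 + 0.23·0.165 = 0.01092 + 0.098 + 0.03795 = 0.14687
P(L|P2) = 0.12·0.084 + 0.69·0.19 + 0.19·0.205 = 0.01008 + 0.1311 + 0.03895 = 0.18013
Then overall,
P(L) = 0.1·0.14687 + 0.9·0.18013
      = 0.014687 + 0.162117 = 0.176804

P(L) ≈ 0.1768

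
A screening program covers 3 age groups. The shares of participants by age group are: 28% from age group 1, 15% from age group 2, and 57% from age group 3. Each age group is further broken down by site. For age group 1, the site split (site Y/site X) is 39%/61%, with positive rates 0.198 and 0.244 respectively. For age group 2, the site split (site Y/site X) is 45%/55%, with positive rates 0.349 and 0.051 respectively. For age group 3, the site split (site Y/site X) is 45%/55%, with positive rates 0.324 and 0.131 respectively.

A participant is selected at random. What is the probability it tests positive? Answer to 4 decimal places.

0.2152

P(T|1) = 0.39·0.198 + 0.61·0.244 = 0.07722 + 0.14884 = 0.22606
P(T|2) = 0.45·0.349 + 0.55·0.051 = 0.15705 + 0.02805 = 0.1851
P(T|3) = 0.45·0.324 + 0.55·0.131 = 0.1458 + 0.07205 = 0.21785
By total probability over the outer partition,
P(T) = 0.28·0.22606 + 0.15·0.1851 + 0.57·0.21785
      = 0.0632968 + 0.027765 + 0.1241745 = 0.2152363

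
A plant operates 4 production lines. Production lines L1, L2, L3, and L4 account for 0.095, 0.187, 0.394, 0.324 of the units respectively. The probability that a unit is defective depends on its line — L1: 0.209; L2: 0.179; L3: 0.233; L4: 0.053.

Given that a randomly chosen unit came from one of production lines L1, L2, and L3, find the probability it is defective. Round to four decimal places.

0.2147

Let S = {L1, L2, L3}.
P(S) = 0.095 + 0.187 + 0.394 = 0.676.
P(D ∩ S) = 0.209·0.095 + 0.179·0.187 + 0.233·0.394 = 0.019855 + 0.033473 + 0.091802 = 0.14513.
P(D | S) = 0.14513 / 0.676 = 0.214689…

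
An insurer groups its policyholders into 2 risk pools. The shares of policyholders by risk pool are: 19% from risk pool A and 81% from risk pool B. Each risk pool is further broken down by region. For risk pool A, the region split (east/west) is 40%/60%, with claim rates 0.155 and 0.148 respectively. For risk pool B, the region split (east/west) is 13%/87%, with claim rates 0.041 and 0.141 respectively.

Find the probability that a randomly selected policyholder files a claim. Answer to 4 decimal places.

P(C|A) = 0.4·0.155 + 0.6·0.148 = 0.062 + 0.0888 = 0.1508
P(C|B) = 0.13·0.041 + 0.87·0.141 = 0.00533 + 0.12267 = 0.128
Then overall,
P(C) = 0.19·0.1508 + 0.81·0.128
      = 0.028652 + 0.10368 = 0.132332

P(C) ≈ 0.1323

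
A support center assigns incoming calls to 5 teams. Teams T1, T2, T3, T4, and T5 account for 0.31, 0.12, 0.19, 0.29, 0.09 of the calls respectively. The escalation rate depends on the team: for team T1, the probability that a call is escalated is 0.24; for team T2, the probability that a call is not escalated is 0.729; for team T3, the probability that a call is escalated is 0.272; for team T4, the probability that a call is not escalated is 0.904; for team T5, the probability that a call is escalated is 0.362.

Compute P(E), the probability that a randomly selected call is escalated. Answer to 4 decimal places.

P(E|T2) = 1 − 0.729 = 0.271.
P(E|T4) = 1 − 0.904 = 0.096.
Summing over the partition,
P(E) = P(E|T1)·P(T1) + P(E|T2)·P(T2) + P(E|T3)·P(T3) + P(E|T4)·P(T4) + P(E|T5)·P(T5)
      = 0.24·0.31 + 0.271·0.12 + 0.272·0.19 + 0.096·0.29 + 0.362·0.09
      = 0.0744 + 0.03252 + 0.05168 + 0.02784 + 0.03258 = 0.21902

0.2190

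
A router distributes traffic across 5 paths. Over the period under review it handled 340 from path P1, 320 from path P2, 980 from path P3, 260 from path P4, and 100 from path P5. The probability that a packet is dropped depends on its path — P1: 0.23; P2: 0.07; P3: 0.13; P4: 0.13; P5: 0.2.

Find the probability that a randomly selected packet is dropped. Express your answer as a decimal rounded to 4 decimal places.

Total: 340 + 320 + 980 + 260 + 100 = 2000.
P(P1) = 340/2000 = 0.17. P(P2) = 320/2000 = 0.16. P(P3) = 980/2000 = 0.49. P(P4) = 260/2000 = 0.13. P(P5) = 100/2000 = 0.05.
Summing over the partition,
P(L) = P(L|P1)·P(P1) + P(L|P2)·P(P2) + P(L|P3)·P(P3) + P(L|P4)·P(P4) + P(L|P5)·P(P5)
      = 0.23·0.17 + 0.07·0.16 + 0.13·0.49 + 0.13·0.13 + 0.2·0.05
      = 0.0391 + 0.0112 + 0.0637 + 0.0169 + 0.01 = 0.1409

0.1409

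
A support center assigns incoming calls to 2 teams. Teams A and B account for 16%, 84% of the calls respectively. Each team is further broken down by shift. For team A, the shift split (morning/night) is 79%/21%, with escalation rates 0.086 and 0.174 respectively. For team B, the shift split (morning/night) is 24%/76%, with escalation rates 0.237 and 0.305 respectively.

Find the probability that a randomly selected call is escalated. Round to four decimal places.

P(E|A) = 0.79·0.086 + 0.21·0.174 = 0.06794 + 0.03654 = 0.10448
P(E|B) = 0.24·0.237 + 0.76·0.305 = 0.05688 + 0.2318 = 0.28868
Then overall,
P(E) = 0.16·0.10448 + 0.84·0.28868
      = 0.0167168 + 0.2424912 = 0.259208

0.2592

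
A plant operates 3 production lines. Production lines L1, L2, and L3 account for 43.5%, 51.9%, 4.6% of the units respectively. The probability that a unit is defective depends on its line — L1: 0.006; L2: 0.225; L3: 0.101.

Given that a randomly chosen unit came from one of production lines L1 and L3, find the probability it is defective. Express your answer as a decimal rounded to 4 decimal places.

P(D|S) ≈ 0.0151

Let S = {L1, L3}.
P(S) = 0.435 + 0.046 = 0.481.
P(D ∩ S) = 0.006·0.435 + 0.101·0.046 = 0.00261 + 0.004646 = 0.007256.
P(D | S) = 0.007256 / 0.481 = 0.015085…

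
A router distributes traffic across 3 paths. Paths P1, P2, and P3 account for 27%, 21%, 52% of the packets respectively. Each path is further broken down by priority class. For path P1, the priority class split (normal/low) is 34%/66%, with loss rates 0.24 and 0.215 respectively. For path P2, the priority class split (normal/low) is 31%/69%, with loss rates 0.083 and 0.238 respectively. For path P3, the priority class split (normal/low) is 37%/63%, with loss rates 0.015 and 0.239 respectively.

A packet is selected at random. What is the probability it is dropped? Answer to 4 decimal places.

P(L) ≈ 0.1814

P(L|P1) = 0.34·0.24 + 0.66·0.215 = 0.0816 + 0.1419 = 0.2235
P(L|P2) = 0.31·0.083 + 0.69·0.238 = 0.02573 + 0.16422 = 0.18995
P(L|P3) = 0.37·0.015 + 0.63·0.239 = 0.00555 + 0.15057 = 0.15612
By total probability over the outer partition,
P(L) = 0.27·0.2235 + 0.21·0.18995 + 0.52·0.15612
      = 0.060345 + 0.0398895 + 0.0811824 = 0.1814169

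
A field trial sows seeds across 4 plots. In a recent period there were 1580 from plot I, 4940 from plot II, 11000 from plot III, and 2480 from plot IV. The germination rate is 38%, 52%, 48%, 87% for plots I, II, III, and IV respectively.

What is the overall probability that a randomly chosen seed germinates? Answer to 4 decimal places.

0.5303

Total: 1580 + 4940 + 11000 + 2480 = 20000.
P(I) = 1580/20000 = 0.079. P(II) = 4940/20000 = 0.247. P(III) = 11000/20000 = 0.55. P(IV) = 2480/20000 = 0.124.
P(G) = P(G|I)·P(I) + P(G|II)·P(II) + P(G|III)·P(III) + P(G|IV)·P(IV)
      = 0.38·0.079 + 0.52·0.247 + 0.48·0.55 + 0.87·0.124
      = 0.03002 + 0.12844 + 0.264 + 0.10788 = 0.53034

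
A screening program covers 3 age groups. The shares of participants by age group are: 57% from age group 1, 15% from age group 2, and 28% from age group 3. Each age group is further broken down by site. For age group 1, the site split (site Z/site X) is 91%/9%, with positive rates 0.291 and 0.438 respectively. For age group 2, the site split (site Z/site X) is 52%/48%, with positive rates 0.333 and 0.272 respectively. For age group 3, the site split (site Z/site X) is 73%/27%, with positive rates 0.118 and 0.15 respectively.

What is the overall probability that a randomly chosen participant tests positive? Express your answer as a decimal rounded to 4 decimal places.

0.2544

P(T|1) = 0.91·0.291 + 0.09·0.438 = 0.26481 + 0.03942 = 0.30423
P(T|2) = 0.52·0.333 + 0.48·0.272 = 0.17316 + 0.13056 = 0.30372
P(T|3) = 0.73·0.118 + 0.27·0.15 = 0.08614 + 0.0405 = 0.12664
By total probability over the outer partition,
P(T) = 0.57·0.30423 + 0.15·0.30372 + 0.28·0.12664
      = 0.1734111 + 0.045558 + 0.0354592 = 0.2544283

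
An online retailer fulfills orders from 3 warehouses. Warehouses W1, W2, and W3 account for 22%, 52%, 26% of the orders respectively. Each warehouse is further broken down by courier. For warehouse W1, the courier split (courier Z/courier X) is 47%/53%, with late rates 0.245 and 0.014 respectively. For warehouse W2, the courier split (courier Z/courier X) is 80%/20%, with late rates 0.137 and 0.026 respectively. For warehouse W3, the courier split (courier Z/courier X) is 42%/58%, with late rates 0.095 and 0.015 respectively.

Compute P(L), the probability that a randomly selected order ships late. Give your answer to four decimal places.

P(L|W1) = 0.47·0.245 + 0.53·0.014 = 0.11515 + 0.00742 = 0.12257
P(L|W2) = 0.8·0.137 + 0.2·0.026 = 0.1096 + 0.0052 = 0.1148
P(L|W3) = 0.42·0.095 + 0.58·0.015 = 0.0399 + 0.0087 = 0.0486
By total probability over the outer partition,
P(L) = 0.22·0.12257 + 0.52·0.1148 + 0.26·0.0486
      = 0.0269654 + 0.059696 + 0.012636 = 0.0992974

0.0993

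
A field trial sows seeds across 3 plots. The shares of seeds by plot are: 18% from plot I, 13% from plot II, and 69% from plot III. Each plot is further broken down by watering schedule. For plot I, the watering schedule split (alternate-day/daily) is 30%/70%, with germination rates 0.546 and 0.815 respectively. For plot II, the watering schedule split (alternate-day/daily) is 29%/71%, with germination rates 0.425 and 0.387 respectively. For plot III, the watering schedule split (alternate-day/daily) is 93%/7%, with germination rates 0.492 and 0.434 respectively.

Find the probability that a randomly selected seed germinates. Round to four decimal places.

P(G) ≈ 0.5206

P(G|I) = 0.3·0.546 + 0.7·0.815 = 0.1638 + 0.5705 = 0.7343
P(G|II) = 0.29·0.425 + 0.71·0.387 = 0.12325 + 0.27477 = 0.39802
P(G|III) = 0.93·0.492 + 0.07·0.434 = 0.45756 + 0.03038 = 0.48794
Then overall,
P(G) = 0.18·0.7343 + 0.13·0.39802 + 0.69·0.48794
      = 0.132174 + 0.0517426 + 0.3366786 = 0.5205952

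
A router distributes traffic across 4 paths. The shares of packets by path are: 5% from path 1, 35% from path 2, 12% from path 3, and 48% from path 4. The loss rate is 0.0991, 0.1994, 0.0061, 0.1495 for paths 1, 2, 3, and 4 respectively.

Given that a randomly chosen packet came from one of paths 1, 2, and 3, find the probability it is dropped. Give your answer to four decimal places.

Let S = {1, 2, 3}.
P(S) = 0.05 + 0.35 + 0.12 = 0.52.
P(L ∩ S) = 0.0991·0.05 + 0.1994·0.35 + 0.0061·0.12 = 0.004955 + 0.06979 + 0.000732 = 0.075477.
P(L | S) = 0.075477 / 0.52 = 0.145148…

P(L|S) ≈ 0.1451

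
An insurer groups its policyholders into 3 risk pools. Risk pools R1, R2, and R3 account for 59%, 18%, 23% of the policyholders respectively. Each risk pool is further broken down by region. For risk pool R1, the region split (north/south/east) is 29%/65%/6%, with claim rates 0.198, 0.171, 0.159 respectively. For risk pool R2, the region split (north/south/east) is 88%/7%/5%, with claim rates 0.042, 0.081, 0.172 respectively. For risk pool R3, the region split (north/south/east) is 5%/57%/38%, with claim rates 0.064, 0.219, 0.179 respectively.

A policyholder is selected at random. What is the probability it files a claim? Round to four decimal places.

P(C|R1) = 0.29·0.198 + 0.65·0.171 + 0.06·0.159 = 0.05742 + 0.11115 + 0.00954 = 0.17811
P(C|R2) = 0.88·0.042 + 0.07·0.081 + 0.05·0.172 = 0.03696 + 0.00567 + 0.0086 = 0.05123
P(C|R3) = 0.05·0.064 + 0.57·0.219 + 0.38·0.179 = 0.0032 + 0.12483 + 0.06802 = 0.19605
Then overall,
P(C) = 0.59·0.17811 + 0.18·0.05123 + 0.23·0.19605
      = 0.1050849 + 0.0092214 + 0.0450915 = 0.1593978

0.1594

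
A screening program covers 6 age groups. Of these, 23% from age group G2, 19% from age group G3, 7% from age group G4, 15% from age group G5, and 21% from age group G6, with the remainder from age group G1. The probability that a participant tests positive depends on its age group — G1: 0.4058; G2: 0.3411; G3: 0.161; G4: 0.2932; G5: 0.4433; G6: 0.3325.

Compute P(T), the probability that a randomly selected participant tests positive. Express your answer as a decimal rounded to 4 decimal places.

P(G1) = 1 − (0.23 + 0.19 + 0.07 + 0.15 + 0.21) = 0.15.
P(T) = P(T|G1)·P(G1) + P(T|G2)·P(G2) + P(T|G3)·P(G3) + P(T|G4)·P(G4) + P(T|G5)·P(G5) + P(T|G6)·P(G6)
      = 0.4058·0.15 + 0.3411·0.23 + 0.161·0.19 + 0.2932·0.07 + 0.4433·0.15 + 0.3325·0.21
      = 0.06087 + 0.078453 + 0.03059 + 0.020524 + 0.066495 + 0.069825 = 0.326757

P(T) ≈ 0.3268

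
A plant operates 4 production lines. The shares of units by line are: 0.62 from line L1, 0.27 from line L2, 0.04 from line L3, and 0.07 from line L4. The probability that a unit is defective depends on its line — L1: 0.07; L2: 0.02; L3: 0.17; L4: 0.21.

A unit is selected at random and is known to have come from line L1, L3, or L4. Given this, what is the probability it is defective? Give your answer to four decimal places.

P(D|S) ≈ 0.0889

Let S = {L1, L3, L4}.
P(S) = 0.62 + 0.04 + 0.07 = 0.73.
P(D ∩ S) = 0.07·0.62 + 0.17·0.04 + 0.21·0.07 = 0.0434 + 0.0068 + 0.0147 = 0.0649.
P(D | S) = 0.0649 / 0.73 = 0.088904…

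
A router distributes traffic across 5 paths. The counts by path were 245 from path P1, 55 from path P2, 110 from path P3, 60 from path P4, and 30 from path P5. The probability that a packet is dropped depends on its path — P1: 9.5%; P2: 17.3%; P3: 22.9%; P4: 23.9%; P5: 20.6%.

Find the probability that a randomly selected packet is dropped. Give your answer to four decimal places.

P(L) ≈ 0.1570

Total: 245 + 55 + 110 + 60 + 30 = 500.
P(P1) = 245/500 = 0.49. P(P2) = 55/500 = 0.11. P(P3) = 110/500 = 0.22. P(P4) = 60/500 = 0.12. P(P5) = 30/500 = 0.06.
P(L) = P(L|P1)·P(P1) + P(L|P2)·P(P2) + P(L|P3)·P(P3) + P(L|P4)·P(P4) + P(L|P5)·P(P5)
      = 0.095·0.49 + 0.173·0.11 + 0.229·0.22 + 0.239·0.12 + 0.206·0.06
      = 0.04655 + 0.01903 + 0.05038 + 0.02868 + 0.01236 = 0.157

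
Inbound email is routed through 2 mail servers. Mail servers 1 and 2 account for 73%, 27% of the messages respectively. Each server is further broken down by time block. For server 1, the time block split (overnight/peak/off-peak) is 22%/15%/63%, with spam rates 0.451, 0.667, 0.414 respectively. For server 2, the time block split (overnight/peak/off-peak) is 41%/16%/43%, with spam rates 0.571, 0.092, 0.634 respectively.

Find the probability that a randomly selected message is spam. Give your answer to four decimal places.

P(S|1) = 0.22·0.451 + 0.15·0.667 + 0.63·0.414 = 0.09922 + 0.10005 + 0.26082 = 0.46009
P(S|2) = 0.41·0.571 + 0.16·0.092 + 0.43·0.634 = 0.23411 + 0.01472 + 0.27262 = 0.52145
By total probability over the outer partition,
P(S) = 0.73·0.46009 + 0.27·0.52145
      = 0.3358657 + 0.1407915 = 0.4766572

0.4767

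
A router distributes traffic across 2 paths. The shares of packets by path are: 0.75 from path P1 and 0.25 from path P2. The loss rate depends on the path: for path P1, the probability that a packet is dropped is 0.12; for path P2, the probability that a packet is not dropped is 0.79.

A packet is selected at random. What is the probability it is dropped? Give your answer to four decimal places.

P(L|P2) = 1 − 0.79 = 0.21.
P(L) = P(L|P1)·P(P1) + P(L|P2)·P(P2)
      = 0.12·0.75 + 0.21·0.25
      = 0.09 + 0.0525 = 0.1425

0.1425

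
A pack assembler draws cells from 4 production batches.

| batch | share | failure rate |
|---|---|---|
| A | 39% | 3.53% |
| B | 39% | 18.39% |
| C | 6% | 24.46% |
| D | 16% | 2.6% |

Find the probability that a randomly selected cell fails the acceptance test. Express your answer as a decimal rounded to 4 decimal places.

P(F) ≈ 0.1043

P(F) = P(F|A)·P(A) + P(F|B)·P(B) + P(F|C)·P(C) + P(F|D)·P(D)
      = 0.0353·0.39 + 0.1839·0.39 + 0.2446·0.06 + 0.026·0.16
      = 0.013767 + 0.071721 + 0.014676 + 0.00416 = 0.104324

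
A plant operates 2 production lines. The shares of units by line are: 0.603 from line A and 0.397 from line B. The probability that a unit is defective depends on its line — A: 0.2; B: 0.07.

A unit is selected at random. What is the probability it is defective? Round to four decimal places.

By the law of total probability,
P(D) = P(D|A)·P(A) + P(D|B)·P(B)
      = 0.2·0.603 + 0.07·0.397
      = 0.1206 + 0.02779 = 0.14839

P(D) ≈ 0.1484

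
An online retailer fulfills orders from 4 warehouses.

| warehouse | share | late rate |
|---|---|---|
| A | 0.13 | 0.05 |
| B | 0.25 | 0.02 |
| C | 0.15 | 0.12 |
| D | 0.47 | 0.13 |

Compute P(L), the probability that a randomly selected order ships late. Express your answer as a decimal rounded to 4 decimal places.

P(L) ≈ 0.0906

Summing over the partition,
P(L) = P(L|A)·P(A) + P(L|B)·P(B) + P(L|C)·P(C) + P(L|D)·P(D)
      = 0.05·0.13 + 0.02·0.25 + 0.12·0.15 + 0.13·0.47
      = 0.0065 + 0.005 + 0.018 + 0.0611 = 0.0906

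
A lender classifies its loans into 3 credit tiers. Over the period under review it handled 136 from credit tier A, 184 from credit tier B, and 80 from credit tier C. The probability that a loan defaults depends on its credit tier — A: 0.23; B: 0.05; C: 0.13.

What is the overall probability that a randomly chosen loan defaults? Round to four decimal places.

Total: 136 + 184 + 80 = 400.
P(A) = 136/400 = 0.34. P(B) = 184/400 = 0.46. P(C) = 80/400 = 0.2.
P(D) = P(D|A)·P(A) + P(D|B)·P(B) + P(D|C)·P(C)
      = 0.23·0.34 + 0.05·0.46 + 0.13·0.2
      = 0.0782 + 0.023 + 0.026 = 0.1272

P(D) ≈ 0.1272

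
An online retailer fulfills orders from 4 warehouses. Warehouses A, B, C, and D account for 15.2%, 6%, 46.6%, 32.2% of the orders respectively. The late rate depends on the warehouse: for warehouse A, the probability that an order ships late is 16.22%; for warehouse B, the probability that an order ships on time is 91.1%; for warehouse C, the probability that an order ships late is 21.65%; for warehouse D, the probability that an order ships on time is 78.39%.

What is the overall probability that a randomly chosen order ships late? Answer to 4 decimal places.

P(L) ≈ 0.2005

P(L|B) = 1 − 0.911 = 0.089.
P(L|D) = 1 − 0.7839 = 0.2161.
P(L) = P(L|A)·P(A) + P(L|B)·P(B) + P(L|C)·P(C) + P(L|D)·P(D)
      = 0.1622·0.152 + 0.089·0.06 + 0.2165·0.466 + 0.2161·0.322
      = 0.0246544 + 0.00534 + 0.100889 + 0.0695842 = 0.2004676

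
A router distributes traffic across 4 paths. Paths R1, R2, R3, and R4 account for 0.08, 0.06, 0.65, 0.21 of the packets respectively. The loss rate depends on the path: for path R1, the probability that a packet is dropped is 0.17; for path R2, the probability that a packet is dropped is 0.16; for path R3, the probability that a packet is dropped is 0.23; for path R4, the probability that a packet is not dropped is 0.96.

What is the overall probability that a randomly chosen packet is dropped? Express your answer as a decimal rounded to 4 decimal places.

P(L) ≈ 0.1811

P(L|R4) = 1 − 0.96 = 0.04.
Summing over the partition,
P(L) = P(L|R1)·P(R1) + P(L|R2)·P(R2) + P(L|R3)·P(R3) + P(L|R4)·P(R4)
      = 0.17·0.08 + 0.16·0.06 + 0.23·0.65 + 0.04·0.21
      = 0.0136 + 0.0096 + 0.1495 + 0.0084 = 0.1811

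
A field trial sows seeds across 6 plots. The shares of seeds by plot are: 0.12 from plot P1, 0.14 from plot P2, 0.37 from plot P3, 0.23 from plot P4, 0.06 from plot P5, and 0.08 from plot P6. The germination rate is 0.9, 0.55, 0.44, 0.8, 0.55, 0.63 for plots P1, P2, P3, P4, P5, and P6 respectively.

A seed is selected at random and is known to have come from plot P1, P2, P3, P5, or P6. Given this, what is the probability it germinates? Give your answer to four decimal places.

0.5600

Let S = {P1, P2, P3, P5, P6}.
P(S) = 0.12 + 0.14 + 0.37 + 0.06 + 0.08 = 0.77.
P(G ∩ S) = 0.9·0.12 + 0.55·0.14 + 0.44·0.37 + 0.55·0.06 + 0.63·0.08 = 0.108 + 0.077 + 0.1628 + 0.033 + 0.0504 = 0.4312.
P(G | S) = 0.4312 / 0.77 = 0.560000…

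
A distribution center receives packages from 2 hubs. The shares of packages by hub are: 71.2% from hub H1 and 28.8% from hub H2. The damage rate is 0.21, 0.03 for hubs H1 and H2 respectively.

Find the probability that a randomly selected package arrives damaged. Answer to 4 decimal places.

P(D) = P(D|H1)·P(H1) + P(D|H2)·P(H2)
      = 0.21·0.712 + 0.03·0.288
      = 0.14952 + 0.00864 = 0.15816

0.1582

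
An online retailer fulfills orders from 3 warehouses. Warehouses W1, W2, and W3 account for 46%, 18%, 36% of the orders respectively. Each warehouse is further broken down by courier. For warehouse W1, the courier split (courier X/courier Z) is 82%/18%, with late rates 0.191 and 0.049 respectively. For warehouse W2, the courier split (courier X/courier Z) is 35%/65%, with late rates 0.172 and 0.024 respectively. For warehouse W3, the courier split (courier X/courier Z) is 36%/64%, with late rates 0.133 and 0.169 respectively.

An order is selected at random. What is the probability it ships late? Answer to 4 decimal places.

P(L|W1) = 0.82·0.191 + 0.18·0.049 = 0.15662 + 0.00882 = 0.16544
P(L|W2) = 0.35·0.172 + 0.65·0.024 = 0.0602 + 0.0156 = 0.0758
P(L|W3) = 0.36·0.133 + 0.64·0.169 = 0.04788 + 0.10816 = 0.15604
By total probability over the outer partition,
P(L) = 0.46·0.16544 + 0.18·0.0758 + 0.36·0.15604
      = 0.0761024 + 0.013644 + 0.0561744 = 0.1459208

0.1459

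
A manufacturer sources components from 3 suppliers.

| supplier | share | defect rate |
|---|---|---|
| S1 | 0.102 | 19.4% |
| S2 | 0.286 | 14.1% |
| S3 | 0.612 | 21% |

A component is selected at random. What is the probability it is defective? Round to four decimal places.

0.1886

By the law of total probability,
P(D) = P(D|S1)·P(S1) + P(D|S2)·P(S2) + P(D|S3)·P(S3)
      = 0.194·0.102 + 0.141·0.286 + 0.21·0.612
      = 0.019788 + 0.040326 + 0.12852 = 0.188634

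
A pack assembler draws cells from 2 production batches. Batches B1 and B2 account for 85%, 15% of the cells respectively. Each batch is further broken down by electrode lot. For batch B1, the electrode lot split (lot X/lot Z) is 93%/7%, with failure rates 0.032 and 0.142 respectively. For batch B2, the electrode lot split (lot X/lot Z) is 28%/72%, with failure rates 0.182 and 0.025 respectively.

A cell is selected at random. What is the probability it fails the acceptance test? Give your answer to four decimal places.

P(F|B1) = 0.93·0.032 + 0.07·0.142 = 0.02976 + 0.00994 = 0.0397
P(F|B2) = 0.28·0.182 + 0.72·0.025 = 0.05096 + 0.018 = 0.06896
Then overall,
P(F) = 0.85·0.0397 + 0.15·0.06896
      = 0.033745 + 0.010344 = 0.044089

0.0441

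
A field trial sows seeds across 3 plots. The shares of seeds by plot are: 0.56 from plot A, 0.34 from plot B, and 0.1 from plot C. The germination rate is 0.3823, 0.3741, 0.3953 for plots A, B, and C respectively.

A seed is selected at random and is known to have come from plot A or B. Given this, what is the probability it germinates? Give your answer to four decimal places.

Let S = {A, B}.
P(S) = 0.56 + 0.34 = 0.9.
P(G ∩ S) = 0.3823·0.56 + 0.3741·0.34 = 0.214088 + 0.127194 = 0.341282.
P(G | S) = 0.341282 / 0.9 = 0.379202…

0.3792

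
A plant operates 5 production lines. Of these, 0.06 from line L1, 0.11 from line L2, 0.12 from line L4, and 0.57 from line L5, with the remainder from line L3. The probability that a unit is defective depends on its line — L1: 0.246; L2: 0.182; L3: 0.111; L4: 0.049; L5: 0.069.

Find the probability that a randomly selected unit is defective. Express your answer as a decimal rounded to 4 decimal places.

P(D) ≈ 0.0955

P(L3) = 1 − (0.06 + 0.11 + 0.12 + 0.57) = 0.14.
P(D) = P(D|L1)·P(L1) + P(D|L2)·P(L2) + P(D|L3)·P(L3) + P(D|L4)·P(L4) + P(D|L5)·P(L5)
      = 0.246·0.06 + 0.182·0.11 + 0.111·0.14 + 0.049·0.12 + 0.069·0.57
      = 0.01476 + 0.02002 + 0.01554 + 0.00588 + 0.03933 = 0.09553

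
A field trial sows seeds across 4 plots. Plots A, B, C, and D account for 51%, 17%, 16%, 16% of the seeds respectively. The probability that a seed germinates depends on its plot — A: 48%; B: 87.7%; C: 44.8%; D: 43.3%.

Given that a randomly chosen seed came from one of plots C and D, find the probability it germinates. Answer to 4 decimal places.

0.4405

Let S = {C, D}.
P(S) = 0.16 + 0.16 = 0.32.
P(G ∩ S) = 0.448·0.16 + 0.433·0.16 = 0.07168 + 0.06928 = 0.14096.
P(G | S) = 0.14096 / 0.32 = 0.440500…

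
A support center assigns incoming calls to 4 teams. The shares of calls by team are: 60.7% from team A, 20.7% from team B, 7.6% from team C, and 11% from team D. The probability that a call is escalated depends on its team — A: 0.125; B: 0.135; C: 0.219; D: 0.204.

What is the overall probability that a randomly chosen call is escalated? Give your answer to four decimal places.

0.1429

P(E) = P(E|A)·P(A) + P(E|B)·P(B) + P(E|C)·P(C) + P(E|D)·P(D)
      = 0.125·0.607 + 0.135·0.207 + 0.219·0.076 + 0.204·0.11
      = 0.075875 + 0.027945 + 0.016644 + 0.02244 = 0.142904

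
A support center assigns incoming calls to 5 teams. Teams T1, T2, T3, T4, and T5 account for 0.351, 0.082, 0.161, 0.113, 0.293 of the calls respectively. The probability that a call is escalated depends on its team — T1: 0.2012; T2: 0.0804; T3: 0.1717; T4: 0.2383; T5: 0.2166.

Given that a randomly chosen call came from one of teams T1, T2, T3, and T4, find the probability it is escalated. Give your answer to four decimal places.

Let S = {T1, T2, T3, T4}.
P(S) = 0.351 + 0.082 + 0.161 + 0.113 = 0.707.
P(E ∩ S) = 0.2012·0.351 + 0.0804·0.082 + 0.1717·0.161 + 0.2383·0.113 = 0.0706212 + 0.0065928 + 0.0276437 + 0.0269279 = 0.1317856.
P(E | S) = 0.1317856 / 0.707 = 0.186401…

P(E|S) ≈ 0.1864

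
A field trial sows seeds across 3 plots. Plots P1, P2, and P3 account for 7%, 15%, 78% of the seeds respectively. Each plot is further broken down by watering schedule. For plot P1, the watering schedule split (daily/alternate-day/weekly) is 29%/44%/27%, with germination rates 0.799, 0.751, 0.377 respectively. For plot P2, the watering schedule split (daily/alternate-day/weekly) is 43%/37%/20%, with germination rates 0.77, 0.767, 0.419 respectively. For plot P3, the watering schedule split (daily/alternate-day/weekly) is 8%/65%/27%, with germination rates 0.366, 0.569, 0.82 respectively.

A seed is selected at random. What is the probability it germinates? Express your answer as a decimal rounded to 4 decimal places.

P(G|P1) = 0.29·0.799 + 0.44·0.751 + 0.27·0.377 = 0.23171 + 0.33044 + 0.10179 = 0.66394
P(G|P2) = 0.43·0.77 + 0.37·0.767 + 0.2·0.419 = 0.3311 + 0.28379 + 0.0838 = 0.69869
P(G|P3) = 0.08·0.366 + 0.65·0.569 + 0.27·0.82 = 0.02928 + 0.36985 + 0.2214 = 0.62053
Then overall,
P(G) = 0.07·0.66394 + 0.15·0.69869 + 0.78·0.62053
      = 0.0464758 + 0.1048035 + 0.4840134 = 0.6352927

0.6353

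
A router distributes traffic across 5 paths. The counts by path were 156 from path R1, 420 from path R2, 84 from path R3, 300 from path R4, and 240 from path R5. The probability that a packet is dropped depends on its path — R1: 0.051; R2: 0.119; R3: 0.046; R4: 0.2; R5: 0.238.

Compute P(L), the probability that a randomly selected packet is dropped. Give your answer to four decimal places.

P(L) ≈ 0.1491

Total: 156 + 420 + 84 + 300 + 240 = 1200.
P(R1) = 156/1200 = 0.13. P(R2) = 420/1200 = 0.35. P(R3) = 84/1200 = 0.07. P(R4) = 300/1200 = 0.25. P(R5) = 240/1200 = 0.2.
Using total probability over the partition,
P(L) = P(L|R1)·P(R1) + P(L|R2)·P(R2) + P(L|R3)·P(R3) + P(L|R4)·P(R4) + P(L|R5)·P(R5)
      = 0.051·0.13 + 0.119·0.35 + 0.046·0.07 + 0.2·0.25 + 0.238·0.2
      = 0.00663 + 0.04165 + 0.00322 + 0.05 + 0.0476 = 0.1491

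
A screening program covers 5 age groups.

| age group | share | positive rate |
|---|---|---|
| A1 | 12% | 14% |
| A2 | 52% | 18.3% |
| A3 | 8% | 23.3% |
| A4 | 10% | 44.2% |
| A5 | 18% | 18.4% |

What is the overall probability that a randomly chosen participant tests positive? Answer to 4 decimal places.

P(T) = P(T|A1)·P(A1) + P(T|A2)·P(A2) + P(T|A3)·P(A3) + P(T|A4)·P(A4) + P(T|A5)·P(A5)
      = 0.14·0.12 + 0.183·0.52 + 0.233·0.08 + 0.442·0.1 + 0.184·0.18
      = 0.0168 + 0.09516 + 0.01864 + 0.0442 + 0.03312 = 0.20792

P(T) ≈ 0.2079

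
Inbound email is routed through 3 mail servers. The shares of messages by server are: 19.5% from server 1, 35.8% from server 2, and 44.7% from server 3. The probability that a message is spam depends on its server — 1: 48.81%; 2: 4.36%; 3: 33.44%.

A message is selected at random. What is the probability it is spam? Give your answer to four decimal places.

P(S) ≈ 0.2603

By the law of total probability,
P(S) = P(S|1)·P(1) + P(S|2)·P(2) + P(S|3)·P(3)
      = 0.4881·0.195 + 0.0436·0.358 + 0.3344·0.447
      = 0.0951795 + 0.0156088 + 0.1494768 = 0.2602651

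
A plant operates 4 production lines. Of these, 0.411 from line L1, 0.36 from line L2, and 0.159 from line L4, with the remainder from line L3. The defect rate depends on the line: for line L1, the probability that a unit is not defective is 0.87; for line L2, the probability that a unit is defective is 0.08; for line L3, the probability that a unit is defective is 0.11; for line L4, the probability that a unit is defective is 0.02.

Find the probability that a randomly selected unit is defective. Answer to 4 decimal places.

P(D) ≈ 0.0931

P(L3) = 1 − (0.411 + 0.36 + 0.159) = 0.07.
P(D|L1) = 1 − 0.87 = 0.13.
P(D) = P(D|L1)·P(L1) + P(D|L2)·P(L2) + P(D|L3)·P(L3) + P(D|L4)·P(L4)
      = 0.13·0.411 + 0.08·0.36 + 0.11·0.07 + 0.02·0.159
      = 0.05343 + 0.0288 + 0.0077 + 0.00318 = 0.09311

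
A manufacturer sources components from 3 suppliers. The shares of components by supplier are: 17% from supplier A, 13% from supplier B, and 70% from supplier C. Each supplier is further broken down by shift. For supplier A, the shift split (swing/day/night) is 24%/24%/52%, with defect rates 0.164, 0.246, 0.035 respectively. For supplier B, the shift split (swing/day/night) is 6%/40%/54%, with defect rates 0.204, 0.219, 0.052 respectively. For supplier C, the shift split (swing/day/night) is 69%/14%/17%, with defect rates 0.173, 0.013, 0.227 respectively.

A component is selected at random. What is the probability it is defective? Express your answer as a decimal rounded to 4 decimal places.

P(D) ≈ 0.1483

P(D|A) = 0.24·0.164 + 0.24·0.246 + 0.52·0.035 = 0.03936 + 0.05904 + 0.0182 = 0.1166
P(D|B) = 0.06·0.204 + 0.4·0.219 + 0.54·0.052 = 0.01224 + 0.0876 + 0.02808 = 0.12792
P(D|C) = 0.69·0.173 + 0.14·0.013 + 0.17·0.227 = 0.11937 + 0.00182 + 0.03859 = 0.15978
By total probability over the outer partition,
P(D) = 0.17·0.1166 + 0.13·0.12792 + 0.7·0.15978
      = 0.019822 + 0.0166296 + 0.111846 = 0.1482976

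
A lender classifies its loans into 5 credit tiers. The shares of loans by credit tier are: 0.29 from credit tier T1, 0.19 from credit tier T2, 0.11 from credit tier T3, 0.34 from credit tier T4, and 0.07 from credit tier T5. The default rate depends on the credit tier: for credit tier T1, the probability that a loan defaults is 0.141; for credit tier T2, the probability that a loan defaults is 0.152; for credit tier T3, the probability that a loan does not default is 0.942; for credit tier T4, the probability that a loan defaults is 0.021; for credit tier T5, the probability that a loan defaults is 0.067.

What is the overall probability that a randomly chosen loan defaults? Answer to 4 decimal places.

0.0880

P(D|T3) = 1 − 0.942 = 0.058.
Summing over the partition,
P(D) = P(D|T1)·P(T1) + P(D|T2)·P(T2) + P(D|T3)·P(T3) + P(D|T4)·P(T4) + P(D|T5)·P(T5)
      = 0.141·0.29 + 0.152·0.19 + 0.058·0.11 + 0.021·0.34 + 0.067·0.07
      = 0.04089 + 0.02888 + 0.00638 + 0.00714 + 0.00469 = 0.08798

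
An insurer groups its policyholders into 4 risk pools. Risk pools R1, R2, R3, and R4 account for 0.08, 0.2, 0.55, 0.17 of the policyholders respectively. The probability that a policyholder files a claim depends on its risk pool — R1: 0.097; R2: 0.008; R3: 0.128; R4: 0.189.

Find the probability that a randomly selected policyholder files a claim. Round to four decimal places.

Summing over the partition,
P(C) = P(C|R1)·P(R1) + P(C|R2)·P(R2) + P(C|R3)·P(R3) + P(C|R4)·P(R4)
      = 0.097·0.08 + 0.008·0.2 + 0.128·0.55 + 0.189·0.17
      = 0.00776 + 0.0016 + 0.0704 + 0.03213 = 0.11189

0.1119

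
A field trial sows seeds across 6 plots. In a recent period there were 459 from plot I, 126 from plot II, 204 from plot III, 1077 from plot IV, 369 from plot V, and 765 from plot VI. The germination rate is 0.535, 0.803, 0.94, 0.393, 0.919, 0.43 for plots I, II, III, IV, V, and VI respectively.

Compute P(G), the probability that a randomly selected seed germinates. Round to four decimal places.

Total: 459 + 126 + 204 + 1077 + 369 + 765 = 3000.
P(I) = 459/3000 = 0.153. P(II) = 126/3000 = 0.042. P(III) = 204/3000 = 0.068. P(IV) = 1077/3000 = 0.359. P(V) = 369/3000 = 0.123. P(VI) = 765/3000 = 0.255.
By the law of total probability,
P(G) = P(G|I)·P(I) + P(G|II)·P(II) + P(G|III)·P(III) + P(G|IV)·P(IV) + P(G|V)·P(V) + P(G|VI)·P(VI)
      = 0.535·0.153 + 0.803·0.042 + 0.94·0.068 + 0.393·0.359 + 0.919·0.123 + 0.43·0.255
      = 0.081855 + 0.033726 + 0.06392 + 0.141087 + 0.113037 + 0.10965 = 0.543275

0.5433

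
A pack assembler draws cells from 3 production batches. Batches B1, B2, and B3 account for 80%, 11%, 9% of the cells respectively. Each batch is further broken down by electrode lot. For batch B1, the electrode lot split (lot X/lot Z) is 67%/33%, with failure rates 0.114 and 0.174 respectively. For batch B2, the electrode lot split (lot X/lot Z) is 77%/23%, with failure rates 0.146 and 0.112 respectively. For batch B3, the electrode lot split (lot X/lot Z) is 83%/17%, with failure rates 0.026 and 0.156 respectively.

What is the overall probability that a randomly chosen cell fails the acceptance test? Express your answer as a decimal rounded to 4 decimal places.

P(F|B1) = 0.67·0.114 + 0.33·0.174 = 0.07638 + 0.05742 = 0.1338
P(F|B2) = 0.77·0.146 + 0.23·0.112 = 0.11242 + 0.02576 = 0.13818
P(F|B3) = 0.83·0.026 + 0.17·0.156 = 0.02158 + 0.02652 = 0.0481
Then overall,
P(F) = 0.8·0.1338 + 0.11·0.13818 + 0.09·0.0481
      = 0.10704 + 0.0151998 + 0.004329 = 0.1265688

0.1266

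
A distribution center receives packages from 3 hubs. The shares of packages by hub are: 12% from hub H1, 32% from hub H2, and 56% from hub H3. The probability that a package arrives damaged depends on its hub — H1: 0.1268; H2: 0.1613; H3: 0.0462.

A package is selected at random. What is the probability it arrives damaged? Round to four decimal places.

0.0927

P(D) = P(D|H1)·P(H1) + P(D|H2)·P(H2) + P(D|H3)·P(H3)
      = 0.1268·0.12 + 0.1613·0.32 + 0.0462·0.56
      = 0.015216 + 0.051616 + 0.025872 = 0.092704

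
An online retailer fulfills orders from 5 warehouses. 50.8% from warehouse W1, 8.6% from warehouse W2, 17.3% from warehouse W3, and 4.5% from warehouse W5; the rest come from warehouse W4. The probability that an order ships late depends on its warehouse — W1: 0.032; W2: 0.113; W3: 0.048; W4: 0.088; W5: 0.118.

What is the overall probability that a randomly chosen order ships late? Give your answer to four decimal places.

0.0561

P(W4) = 1 − (0.508 + 0.086 + 0.173 + 0.045) = 0.188.
P(L) = P(L|W1)·P(W1) + P(L|W2)·P(W2) + P(L|W3)·P(W3) + P(L|W4)·P(W4) + P(L|W5)·P(W5)
      = 0.032·0.508 + 0.113·0.086 + 0.048·0.173 + 0.088·0.188 + 0.118·0.045
      = 0.016256 + 0.009718 + 0.008304 + 0.016544 + 0.00531 = 0.056132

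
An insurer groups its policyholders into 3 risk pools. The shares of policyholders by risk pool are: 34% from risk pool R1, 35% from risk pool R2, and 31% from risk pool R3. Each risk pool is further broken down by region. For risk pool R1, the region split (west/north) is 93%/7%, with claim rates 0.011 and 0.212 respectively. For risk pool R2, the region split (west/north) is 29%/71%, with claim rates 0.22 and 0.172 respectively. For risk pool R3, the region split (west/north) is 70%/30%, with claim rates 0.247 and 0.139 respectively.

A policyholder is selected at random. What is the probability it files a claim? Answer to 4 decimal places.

P(C|R1) = 0.93·0.011 + 0.07·0.212 = 0.01023 + 0.01484 = 0.02507
P(C|R2) = 0.29·0.22 + 0.71·0.172 = 0.0638 + 0.12212 = 0.18592
P(C|R3) = 0.7·0.247 + 0.3·0.139 = 0.1729 + 0.0417 = 0.2146
Then overall,
P(C) = 0.34·0.02507 + 0.35·0.18592 + 0.31·0.2146
      = 0.0085238 + 0.065072 + 0.066526 = 0.1401218

0.1401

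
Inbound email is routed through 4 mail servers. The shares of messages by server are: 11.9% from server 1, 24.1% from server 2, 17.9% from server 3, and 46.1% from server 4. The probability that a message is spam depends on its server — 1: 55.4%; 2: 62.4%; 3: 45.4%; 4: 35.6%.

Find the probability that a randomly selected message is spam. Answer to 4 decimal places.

P(S) = P(S|1)·P(1) + P(S|2)·P(2) + P(S|3)·P(3) + P(S|4)·P(4)
      = 0.554·0.119 + 0.624·0.241 + 0.454·0.179 + 0.356·0.461
      = 0.065926 + 0.150384 + 0.081266 + 0.164116 = 0.461692

0.4617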